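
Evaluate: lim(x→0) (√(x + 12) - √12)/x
This is a standard limit.

Factor or rationalize the expression:
  lim(x→0) (√(x + 12) - √12)/x = sqrt(3)/12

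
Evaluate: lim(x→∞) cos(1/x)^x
This is an exponential indeterminate form.

For exponential indeterminate forms, take the natural log:
  Let L = lim(x→∞) cos(1/x)^x
  Then ln(L) = lim(x→∞) [exponent × ln(base)]
  Evaluate using L'Hôpital or standard limits, then exponentiate.
  L = 1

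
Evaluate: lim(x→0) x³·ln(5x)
This is a 0·∞ indeterminate form.

Rewrite 0·∞ as a quotient (0/0 or ∞/∞ form), then apply L'Hôpital's rule:
  lim(x→0) x³·ln(5x) = 0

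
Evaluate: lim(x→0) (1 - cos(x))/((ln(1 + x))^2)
This is a 0/0 indeterminate form.

Apply L'Hôpital's rule: differentiate numerator and denominator separately.
  f(x) = 1 - cos(x)   ⇒   f'(x) = sin(x)
  g(x) = ln(x + 1)^2   ⇒   g'(x) = 2·ln(x + 1)/(x + 1)
  lim(x→0) f'(x)/g'(x) = lim(x→0) (sin(x))/(2·ln(x + 1)/(x + 1))
  = 1/2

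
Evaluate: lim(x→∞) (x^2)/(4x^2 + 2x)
This is an ∞/∞ indeterminate form.

Apply L'Hôpital's rule: differentiate numerator and denominator separately.
  f(x) = x^2   ⇒   f'(x) = 2·x
  g(x) = 4·x^2 + 2·x   ⇒   g'(x) = 8·x + 2
  lim(x→∞) f'(x)/g'(x) = lim(x→∞) (2·x)/(8·x + 2)
  = 1/4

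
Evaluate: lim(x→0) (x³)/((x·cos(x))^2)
This is a 0/0 indeterminate form.

Apply L'Hôpital's rule: differentiate numerator and denominator separately.
  f(x) = x^3   ⇒   f'(x) = 3·x^2
  g(x) = x^2·cos(x)^2   ⇒   g'(x) = -2·x^2·sin(x)·cos(x) + 2·x·cos(x)^2
  lim(x→0) f'(x)/g'(x) = lim(x→0) (3·x^2)/(-2·x^2·sin(x)·cos(x) + 2·x·cos(x)^2)
  = 0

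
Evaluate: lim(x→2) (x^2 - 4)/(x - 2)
This is a standard limit.

Factor or rationalize the expression:
  lim(x→2) (x^2 - 4)/(x - 2) = 4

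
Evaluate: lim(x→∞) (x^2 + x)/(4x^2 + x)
This is an ∞/∞ indeterminate form.

Apply L'Hôpital's rule: differentiate numerator and denominator separately.
  f(x) = x^2 + x   ⇒   f'(x) = 2·x + 1
  g(x) = 4·x^2 + x   ⇒   g'(x) = 8·x + 1
  lim(x→∞) f'(x)/g'(x) = lim(x→∞) (2·x + 1)/(8·x + 1)
  = 1/4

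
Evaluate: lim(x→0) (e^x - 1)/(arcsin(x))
This is a 0/0 indeterminate form.

Apply L'Hôpital's rule: differentiate numerator and denominator separately.
  f(x) = e^(x) - 1   ⇒   f'(x) = e^(x)
  g(x) = asin(x)   ⇒   g'(x) = 1/sqrt(1 - x^2)
  lim(x→0) f'(x)/g'(x) = lim(x→0) (e^(x))/(1/sqrt(1 - x^2))
  = 1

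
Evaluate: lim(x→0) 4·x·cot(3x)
This is a 0·∞ indeterminate form.

Rewrite 0·∞ as a quotient (0/0 or ∞/∞ form), then apply L'Hôpital's rule:
  lim(x→0) 4·x·cot(3x) = 4/3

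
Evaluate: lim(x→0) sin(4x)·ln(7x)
This is a 0·∞ indeterminate form.

Rewrite 0·∞ as a quotient (0/0 or ∞/∞ form), then apply L'Hôpital's rule:
  lim(x→0) sin(4x)·ln(7x) = 0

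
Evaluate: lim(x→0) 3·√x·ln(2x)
This is a 0·∞ indeterminate form.

Rewrite 0·∞ as a quotient (0/0 or ∞/∞ form), then apply L'Hôpital's rule:
  lim(x→0) 3·√x·ln(2x) = 0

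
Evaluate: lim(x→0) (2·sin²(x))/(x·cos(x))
This is a 0/0 indeterminate form.

Apply L'Hôpital's rule: differentiate numerator and denominator separately.
  f(x) = 2·sin(x)^2   ⇒   f'(x) = 4·sin(x)·cos(x)
  g(x) = x·cos(x)   ⇒   g'(x) = -x·sin(x) + cos(x)
  lim(x→0) f'(x)/g'(x) = lim(x→0) (4·sin(x)·cos(x))/(-x·sin(x) + cos(x))
  = 0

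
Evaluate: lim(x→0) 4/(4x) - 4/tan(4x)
This is an ∞-∞ indeterminate form.

Combine fractions or rationalize to convert ∞-∞ to 0/0 form:
  lim(x→0) 4/(4x) - 4/tan(4x) = 0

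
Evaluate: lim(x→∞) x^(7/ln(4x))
This is an exponential indeterminate form.

For exponential indeterminate forms, take the natural log:
  Let L = lim(x→∞) x^(7/ln(4x))
  Then ln(L) = lim(x→∞) [exponent × ln(base)]
  Evaluate using L'Hôpital or standard limits, then exponentiate.
  L = e^(7)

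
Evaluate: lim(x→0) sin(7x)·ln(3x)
This is a 0·∞ indeterminate form.

Rewrite 0·∞ as a quotient (0/0 or ∞/∞ form), then apply L'Hôpital's rule:
  lim(x→0) sin(7x)·ln(3x) = 0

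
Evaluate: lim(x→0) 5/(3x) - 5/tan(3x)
This is an ∞-∞ indeterminate form.

Combine fractions or rationalize to convert ∞-∞ to 0/0 form:
  lim(x→0) 5/(3x) - 5/tan(3x) = 0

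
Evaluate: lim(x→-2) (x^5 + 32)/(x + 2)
This is a standard limit.

Factor or rationalize the expression:
  lim(x→-2) (x^5 + 32)/(x + 2) = 80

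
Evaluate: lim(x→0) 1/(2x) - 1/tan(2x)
This is an ∞-∞ indeterminate form.

Combine fractions or rationalize to convert ∞-∞ to 0/0 form:
  lim(x→0) 1/(2x) - 1/tan(2x) = 0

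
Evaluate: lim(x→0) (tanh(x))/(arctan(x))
This is a 0/0 indeterminate form.

Apply L'Hôpital's rule: differentiate numerator and denominator separately.
  f(x) = tanh(x)   ⇒   f'(x) = 1 - tanh(x)^2
  g(x) = atan(x)   ⇒   g'(x) = 1/(x^2 + 1)
  lim(x→0) f'(x)/g'(x) = lim(x→0) (1 - tanh(x)^2)/(1/(x^2 + 1))
  = 1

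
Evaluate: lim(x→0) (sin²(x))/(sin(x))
This is a 0/0 indeterminate form.

Apply L'Hôpital's rule: differentiate numerator and denominator separately.
  f(x) = sin(x)^2   ⇒   f'(x) = 2·sin(x)·cos(x)
  g(x) = sin(x)   ⇒   g'(x) = cos(x)
  lim(x→0) f'(x)/g'(x) = lim(x→0) (2·sin(x)·cos(x))/(cos(x))
  = 0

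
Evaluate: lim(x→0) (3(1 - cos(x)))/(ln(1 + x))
This is a 0/0 indeterminate form.

Apply L'Hôpital's rule: differentiate numerator and denominator separately.
  f(x) = 3 - 3·cos(x)   ⇒   f'(x) = 3·sin(x)
  g(x) = ln(x + 1)   ⇒   g'(x) = 1/(x + 1)
  lim(x→0) f'(x)/g'(x) = lim(x→0) (3·sin(x))/(1/(x + 1))
  = 0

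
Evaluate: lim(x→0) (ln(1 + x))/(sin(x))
This is a 0/0 indeterminate form.

Apply L'Hôpital's rule: differentiate numerator and denominator separately.
  f(x) = ln(x + 1)   ⇒   f'(x) = 1/(x + 1)
  g(x) = sin(x)   ⇒   g'(x) = cos(x)
  lim(x→0) f'(x)/g'(x) = lim(x→0) (1/(x + 1))/(cos(x))
  = 1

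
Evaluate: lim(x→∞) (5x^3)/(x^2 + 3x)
This is an ∞/∞ indeterminate form.

Apply L'Hôpital's rule: differentiate numerator and denominator separately.
  f(x) = 5·x^3   ⇒   f'(x) = 15·x^2
  g(x) = x^2 + 3·x   ⇒   g'(x) = 2·x + 3
  lim(x→∞) f'(x)/g'(x) = lim(x→∞) (15·x^2)/(2·x + 3)
  = ∞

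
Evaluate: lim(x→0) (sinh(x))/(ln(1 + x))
This is a 0/0 indeterminate form.

Apply L'Hôpital's rule: differentiate numerator and denominator separately.
  f(x) = sinh(x)   ⇒   f'(x) = cosh(x)
  g(x) = ln(x + 1)   ⇒   g'(x) = 1/(x + 1)
  lim(x→0) f'(x)/g'(x) = lim(x→0) (cosh(x))/(1/(x + 1))
  = 1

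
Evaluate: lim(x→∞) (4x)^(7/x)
This is an exponential indeterminate form.

For exponential indeterminate forms, take the natural log:
  Let L = lim(x→∞) (4x)^(7/x)
  Then ln(L) = lim(x→∞) [exponent × ln(base)]
  Evaluate using L'Hôpital or standard limits, then exponentiate.
  L = 1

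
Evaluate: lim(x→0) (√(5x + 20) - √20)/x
This is a standard limit.

Factor or rationalize the expression:
  lim(x→0) (√(5x + 20) - √20)/x = sqrt(5)/4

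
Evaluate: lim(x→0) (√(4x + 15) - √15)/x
This is a standard limit.

Factor or rationalize the expression:
  lim(x→0) (√(4x + 15) - √15)/x = 2·sqrt(15)/15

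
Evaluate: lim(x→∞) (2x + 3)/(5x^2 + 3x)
This is an ∞/∞ indeterminate form.

Apply L'Hôpital's rule: differentiate numerator and denominator separately.
  f(x) = 2·x + 3   ⇒   f'(x) = 2
  g(x) = 5·x^2 + 3·x   ⇒   g'(x) = 10·x + 3
  lim(x→∞) f'(x)/g'(x) = lim(x→∞) (2)/(10·x + 3)
  = 0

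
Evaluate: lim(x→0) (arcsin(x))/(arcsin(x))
This is a 0/0 indeterminate form.

Apply L'Hôpital's rule: differentiate numerator and denominator separately.
  f(x) = asin(x)   ⇒   f'(x) = 1/sqrt(1 - x^2)
  g(x) = asin(x)   ⇒   g'(x) = 1/sqrt(1 - x^2)
  lim(x→0) f'(x)/g'(x) = lim(x→0) (1/sqrt(1 - x^2))/(1/sqrt(1 - x^2))
  = 1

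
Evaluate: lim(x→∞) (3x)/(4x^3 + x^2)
This is an ∞/∞ indeterminate form.

Apply L'Hôpital's rule: differentiate numerator and denominator separately.
  f(x) = 3·x   ⇒   f'(x) = 3
  g(x) = 4·x^3 + x^2   ⇒   g'(x) = 12·x^2 + 2·x
  lim(x→∞) f'(x)/g'(x) = lim(x→∞) (3)/(12·x^2 + 2·x)
  = 0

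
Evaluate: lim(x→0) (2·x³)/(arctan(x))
This is a 0/0 indeterminate form.

Apply L'Hôpital's rule: differentiate numerator and denominator separately.
  f(x) = 2·x^3   ⇒   f'(x) = 6·x^2
  g(x) = atan(x)   ⇒   g'(x) = 1/(x^2 + 1)
  lim(x→0) f'(x)/g'(x) = lim(x→0) (6·x^2)/(1/(x^2 + 1))
  = 0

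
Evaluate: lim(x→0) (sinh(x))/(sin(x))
This is a 0/0 indeterminate form.

Apply L'Hôpital's rule: differentiate numerator and denominator separately.
  f(x) = sinh(x)   ⇒   f'(x) = cosh(x)
  g(x) = sin(x)   ⇒   g'(x) = cos(x)
  lim(x→0) f'(x)/g'(x) = lim(x→0) (cosh(x))/(cos(x))
  = 1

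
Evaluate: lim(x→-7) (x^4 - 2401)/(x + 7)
This is a standard limit.

Factor or rationalize the expression:
  lim(x→-7) (x^4 - 2401)/(x + 7) = -1372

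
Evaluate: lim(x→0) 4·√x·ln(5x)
This is a 0·∞ indeterminate form.

Rewrite 0·∞ as a quotient (0/0 or ∞/∞ form), then apply L'Hôpital's rule:
  lim(x→0) 4·√x·ln(5x) = 0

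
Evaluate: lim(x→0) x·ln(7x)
This is a 0·∞ indeterminate form.

Rewrite 0·∞ as a quotient (0/0 or ∞/∞ form), then apply L'Hôpital's rule:
  lim(x→0) x·ln(7x) = 0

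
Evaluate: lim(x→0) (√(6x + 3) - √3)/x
This is a standard limit.

Factor or rationalize the expression:
  lim(x→0) (√(6x + 3) - √3)/x = sqrt(3)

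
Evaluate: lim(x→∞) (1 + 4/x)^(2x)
This is an exponential indeterminate form.

For exponential indeterminate forms, take the natural log:
  Let L = lim(x→∞) (1 + 4/x)^(2x)
  Then ln(L) = lim(x→∞) [exponent × ln(base)]
  Evaluate using L'Hôpital or standard limits, then exponentiate.
  L = e^(8)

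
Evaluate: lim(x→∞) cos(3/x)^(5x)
This is an exponential indeterminate form.

For exponential indeterminate forms, take the natural log:
  Let L = lim(x→∞) cos(3/x)^(5x)
  Then ln(L) = lim(x→∞) [exponent × ln(base)]
  Evaluate using L'Hôpital or standard limits, then exponentiate.
  L = 1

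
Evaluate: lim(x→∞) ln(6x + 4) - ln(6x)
This is an ∞-∞ indeterminate form.

Combine fractions or rationalize to convert ∞-∞ to 0/0 form:
  lim(x→∞) ln(6x + 4) - ln(6x) = 0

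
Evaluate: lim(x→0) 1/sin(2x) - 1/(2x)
This is an ∞-∞ indeterminate form.

Combine fractions or rationalize to convert ∞-∞ to 0/0 form:
  lim(x→0) 1/sin(2x) - 1/(2x) = 0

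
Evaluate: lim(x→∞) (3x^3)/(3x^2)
This is an ∞/∞ indeterminate form.

Apply L'Hôpital's rule: differentiate numerator and denominator separately.
  f(x) = 3·x^3   ⇒   f'(x) = 9·x^2
  g(x) = 3·x^2   ⇒   g'(x) = 6·x
  lim(x→∞) f'(x)/g'(x) = lim(x→∞) (9·x^2)/(6·x)
  = ∞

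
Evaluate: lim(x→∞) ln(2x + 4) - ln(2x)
This is an ∞-∞ indeterminate form.

Combine fractions or rationalize to convert ∞-∞ to 0/0 form:
  lim(x→∞) ln(2x + 4) - ln(2x) = 0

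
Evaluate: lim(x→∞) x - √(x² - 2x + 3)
This is an ∞-∞ indeterminate form.

Combine fractions or rationalize to convert ∞-∞ to 0/0 form:
  lim(x→∞) x - √(x² - 2x + 3) = 1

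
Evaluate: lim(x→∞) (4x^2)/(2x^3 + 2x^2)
This is an ∞/∞ indeterminate form.

Apply L'Hôpital's rule: differentiate numerator and denominator separately.
  f(x) = 4·x^2   ⇒   f'(x) = 8·x
  g(x) = 2·x^3 + 2·x^2   ⇒   g'(x) = 6·x^2 + 4·x
  lim(x→∞) f'(x)/g'(x) = lim(x→∞) (8·x)/(6·x^2 + 4·x)
  = 0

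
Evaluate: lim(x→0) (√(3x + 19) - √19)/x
This is a standard limit.

Factor or rationalize the expression:
  lim(x→0) (√(3x + 19) - √19)/x = 3·sqrt(19)/38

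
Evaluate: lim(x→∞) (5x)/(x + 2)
This is an ∞/∞ indeterminate form.

Apply L'Hôpital's rule: differentiate numerator and denominator separately.
  f(x) = 5·x   ⇒   f'(x) = 5
  g(x) = x + 2   ⇒   g'(x) = 1
  lim(x→∞) f'(x)/g'(x) = lim(x→∞) (5)/(1)
  = 5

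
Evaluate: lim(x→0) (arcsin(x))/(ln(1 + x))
This is a 0/0 indeterminate form.

Apply L'Hôpital's rule: differentiate numerator and denominator separately.
  f(x) = asin(x)   ⇒   f'(x) = 1/sqrt(1 - x^2)
  g(x) = ln(x + 1)   ⇒   g'(x) = 1/(x + 1)
  lim(x→0) f'(x)/g'(x) = lim(x→0) (1/sqrt(1 - x^2))/(1/(x + 1))
  = 1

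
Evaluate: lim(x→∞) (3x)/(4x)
This is an ∞/∞ indeterminate form.

Apply L'Hôpital's rule: differentiate numerator and denominator separately.
  f(x) = 3·x   ⇒   f'(x) = 3
  g(x) = 4·x   ⇒   g'(x) = 4
  lim(x→∞) f'(x)/g'(x) = lim(x→∞) (3)/(4)
  = 3/4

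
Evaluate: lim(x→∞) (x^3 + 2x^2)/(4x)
This is an ∞/∞ indeterminate form.

Apply L'Hôpital's rule: differentiate numerator and denominator separately.
  f(x) = x^3 + 2·x^2   ⇒   f'(x) = 3·x^2 + 4·x
  g(x) = 4·x   ⇒   g'(x) = 4
  lim(x→∞) f'(x)/g'(x) = lim(x→∞) (3·x^2 + 4·x)/(4)
  = ∞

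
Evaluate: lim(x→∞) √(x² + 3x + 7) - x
This is an ∞-∞ indeterminate form.

Combine fractions or rationalize to convert ∞-∞ to 0/0 form:
  lim(x→∞) √(x² + 3x + 7) - x = 3/2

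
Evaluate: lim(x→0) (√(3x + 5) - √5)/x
This is a standard limit.

Factor or rationalize the expression:
  lim(x→0) (√(3x + 5) - √5)/x = 3·sqrt(5)/10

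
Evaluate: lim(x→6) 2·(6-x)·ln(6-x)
This is a 0·∞ indeterminate form.

Rewrite 0·∞ as a quotient (0/0 or ∞/∞ form), then apply L'Hôpital's rule:
  lim(x→6) 2·(6-x)·ln(6-x) = 0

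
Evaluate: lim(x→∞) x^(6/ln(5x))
This is an exponential indeterminate form.

For exponential indeterminate forms, take the natural log:
  Let L = lim(x→∞) x^(6/ln(5x))
  Then ln(L) = lim(x→∞) [exponent × ln(base)]
  Evaluate using L'Hôpital or standard limits, then exponentiate.
  L = e^(6)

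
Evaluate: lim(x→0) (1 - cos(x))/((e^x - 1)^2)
This is a 0/0 indeterminate form.

Apply L'Hôpital's rule: differentiate numerator and denominator separately.
  f(x) = 1 - cos(x)   ⇒   f'(x) = sin(x)
  g(x) = (e^(x) - 1)^2   ⇒   g'(x) = 2·(e^(x) - 1)·e^(x)
  lim(x→0) f'(x)/g'(x) = lim(x→0) (sin(x))/(2·(e^(x) - 1)·e^(x))
  = 1/2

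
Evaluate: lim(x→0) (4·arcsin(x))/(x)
This is a 0/0 indeterminate form.

Apply L'Hôpital's rule: differentiate numerator and denominator separately.
  f(x) = 4·asin(x)   ⇒   f'(x) = 4/sqrt(1 - x^2)
  g(x) = x   ⇒   g'(x) = 1
  lim(x→0) f'(x)/g'(x) = lim(x→0) (4/sqrt(1 - x^2))/(1)
  = 4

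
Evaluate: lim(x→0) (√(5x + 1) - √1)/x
This is a standard limit.

Factor or rationalize the expression:
  lim(x→0) (√(5x + 1) - √1)/x = 5/2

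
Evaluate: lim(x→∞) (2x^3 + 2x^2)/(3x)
This is an ∞/∞ indeterminate form.

Apply L'Hôpital's rule: differentiate numerator and denominator separately.
  f(x) = 2·x^3 + 2·x^2   ⇒   f'(x) = 6·x^2 + 4·x
  g(x) = 3·x   ⇒   g'(x) = 3
  lim(x→∞) f'(x)/g'(x) = lim(x→∞) (6·x^2 + 4·x)/(3)
  = ∞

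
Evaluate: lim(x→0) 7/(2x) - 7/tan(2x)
This is an ∞-∞ indeterminate form.

Combine fractions or rationalize to convert ∞-∞ to 0/0 form:
  lim(x→0) 7/(2x) - 7/tan(2x) = 0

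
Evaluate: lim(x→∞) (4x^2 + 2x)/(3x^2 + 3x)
This is an ∞/∞ indeterminate form.

Apply L'Hôpital's rule: differentiate numerator and denominator separately.
  f(x) = 4·x^2 + 2·x   ⇒   f'(x) = 8·x + 2
  g(x) = 3·x^2 + 3·x   ⇒   g'(x) = 6·x + 3
  lim(x→∞) f'(x)/g'(x) = lim(x→∞) (8·x + 2)/(6·x + 3)
  = 4/3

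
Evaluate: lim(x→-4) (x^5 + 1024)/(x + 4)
This is a standard limit.

Factor or rationalize the expression:
  lim(x→-4) (x^5 + 1024)/(x + 4) = 1280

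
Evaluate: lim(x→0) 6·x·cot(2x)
This is a 0·∞ indeterminate form.

Rewrite 0·∞ as a quotient (0/0 or ∞/∞ form), then apply L'Hôpital's rule:
  lim(x→0) 6·x·cot(2x) = 3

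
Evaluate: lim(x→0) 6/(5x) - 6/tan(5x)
This is an ∞-∞ indeterminate form.

Combine fractions or rationalize to convert ∞-∞ to 0/0 form:
  lim(x→0) 6/(5x) - 6/tan(5x) = 0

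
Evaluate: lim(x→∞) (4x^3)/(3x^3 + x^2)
This is an ∞/∞ indeterminate form.

Apply L'Hôpital's rule: differentiate numerator and denominator separately.
  f(x) = 4·x^3   ⇒   f'(x) = 12·x^2
  g(x) = 3·x^3 + x^2   ⇒   g'(x) = 9·x^2 + 2·x
  lim(x→∞) f'(x)/g'(x) = lim(x→∞) (12·x^2)/(9·x^2 + 2·x)
  = 4/3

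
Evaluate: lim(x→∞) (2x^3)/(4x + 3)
This is an ∞/∞ indeterminate form.

Apply L'Hôpital's rule: differentiate numerator and denominator separately.
  f(x) = 2·x^3   ⇒   f'(x) = 6·x^2
  g(x) = 4·x + 3   ⇒   g'(x) = 4
  lim(x→∞) f'(x)/g'(x) = lim(x→∞) (6·x^2)/(4)
  = ∞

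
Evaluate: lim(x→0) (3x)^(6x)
This is an exponential indeterminate form.

For exponential indeterminate forms, take the natural log:
  Let L = lim(x→0) (3x)^(6x)
  Then ln(L) = lim(x→0) [exponent × ln(base)]
  Evaluate using L'Hôpital or standard limits, then exponentiate.
  L = 1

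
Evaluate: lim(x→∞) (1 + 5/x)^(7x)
This is an exponential indeterminate form.

For exponential indeterminate forms, take the natural log:
  Let L = lim(x→∞) (1 + 5/x)^(7x)
  Then ln(L) = lim(x→∞) [exponent × ln(base)]
  Evaluate using L'Hôpital or standard limits, then exponentiate.
  L = e^(35)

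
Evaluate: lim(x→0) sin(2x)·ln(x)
This is a 0·∞ indeterminate form.

Rewrite 0·∞ as a quotient (0/0 or ∞/∞ form), then apply L'Hôpital's rule:
  lim(x→0) sin(2x)·ln(x) = 0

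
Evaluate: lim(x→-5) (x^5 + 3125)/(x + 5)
This is a standard limit.

Factor or rationalize the expression:
  lim(x→-5) (x^5 + 3125)/(x + 5) = 3125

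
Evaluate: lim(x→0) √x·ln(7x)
This is a 0·∞ indeterminate form.

Rewrite 0·∞ as a quotient (0/0 or ∞/∞ form), then apply L'Hôpital's rule:
  lim(x→0) √x·ln(7x) = 0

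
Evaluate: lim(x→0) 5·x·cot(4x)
This is a 0·∞ indeterminate form.

Rewrite 0·∞ as a quotient (0/0 or ∞/∞ form), then apply L'Hôpital's rule:
  lim(x→0) 5·x·cot(4x) = 5/4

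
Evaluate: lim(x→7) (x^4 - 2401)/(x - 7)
This is a standard limit.

Factor or rationalize the expression:
  lim(x→7) (x^4 - 2401)/(x - 7) = 1372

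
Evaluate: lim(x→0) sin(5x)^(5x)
This is an exponential indeterminate form.

For exponential indeterminate forms, take the natural log:
  Let L = lim(x→0) sin(5x)^(5x)
  Then ln(L) = lim(x→0) [exponent × ln(base)]
  Evaluate using L'Hôpital or standard limits, then exponentiate.
  L = 1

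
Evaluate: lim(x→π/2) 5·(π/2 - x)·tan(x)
This is a 0·∞ indeterminate form.

Rewrite 0·∞ as a quotient (0/0 or ∞/∞ form), then apply L'Hôpital's rule:
  lim(x→π/2) 5·(π/2 - x)·tan(x) = 5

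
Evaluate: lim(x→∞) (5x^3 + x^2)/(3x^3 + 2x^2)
This is an ∞/∞ indeterminate form.

Apply L'Hôpital's rule: differentiate numerator and denominator separately.
  f(x) = 5·x^3 + x^2   ⇒   f'(x) = 15·x^2 + 2·x
  g(x) = 3·x^3 + 2·x^2   ⇒   g'(x) = 9·x^2 + 4·x
  lim(x→∞) f'(x)/g'(x) = lim(x→∞) (15·x^2 + 2·x)/(9·x^2 + 4·x)
  = 5/3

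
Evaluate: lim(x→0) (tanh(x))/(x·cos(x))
This is a 0/0 indeterminate form.

Apply L'Hôpital's rule: differentiate numerator and denominator separately.
  f(x) = tanh(x)   ⇒   f'(x) = 1 - tanh(x)^2
  g(x) = x·cos(x)   ⇒   g'(x) = -x·sin(x) + cos(x)
  lim(x→0) f'(x)/g'(x) = lim(x→0) (1 - tanh(x)^2)/(-x·sin(x) + cos(x))
  = 1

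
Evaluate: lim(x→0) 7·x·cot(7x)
This is a 0·∞ indeterminate form.

Rewrite 0·∞ as a quotient (0/0 or ∞/∞ form), then apply L'Hôpital's rule:
  lim(x→0) 7·x·cot(7x) = 1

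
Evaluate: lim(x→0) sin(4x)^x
This is an exponential indeterminate form.

For exponential indeterminate forms, take the natural log:
  Let L = lim(x→0) sin(4x)^x
  Then ln(L) = lim(x→0) [exponent × ln(base)]
  Evaluate using L'Hôpital or standard limits, then exponentiate.
  L = 1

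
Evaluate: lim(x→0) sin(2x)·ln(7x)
This is a 0·∞ indeterminate form.

Rewrite 0·∞ as a quotient (0/0 or ∞/∞ form), then apply L'Hôpital's rule:
  lim(x→0) sin(2x)·ln(7x) = 0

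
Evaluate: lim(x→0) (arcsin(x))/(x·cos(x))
This is a 0/0 indeterminate form.

Apply L'Hôpital's rule: differentiate numerator and denominator separately.
  f(x) = asin(x)   ⇒   f'(x) = 1/sqrt(1 - x^2)
  g(x) = x·cos(x)   ⇒   g'(x) = -x·sin(x) + cos(x)
  lim(x→0) f'(x)/g'(x) = lim(x→0) (1/sqrt(1 - x^2))/(-x·sin(x) + cos(x))
  = 1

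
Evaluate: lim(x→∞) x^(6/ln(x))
This is an exponential indeterminate form.

For exponential indeterminate forms, take the natural log:
  Let L = lim(x→∞) x^(6/ln(x))
  Then ln(L) = lim(x→∞) [exponent × ln(base)]
  Evaluate using L'Hôpital or standard limits, then exponentiate.
  L = e^(6)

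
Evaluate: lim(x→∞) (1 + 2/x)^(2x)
This is an exponential indeterminate form.

For exponential indeterminate forms, take the natural log:
  Let L = lim(x→∞) (1 + 2/x)^(2x)
  Then ln(L) = lim(x→∞) [exponent × ln(base)]
  Evaluate using L'Hôpital or standard limits, then exponentiate.
  L = e^(4)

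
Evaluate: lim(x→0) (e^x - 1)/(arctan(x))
This is a 0/0 indeterminate form.

Apply L'Hôpital's rule: differentiate numerator and denominator separately.
  f(x) = e^(x) - 1   ⇒   f'(x) = e^(x)
  g(x) = atan(x)   ⇒   g'(x) = 1/(x^2 + 1)
  lim(x→0) f'(x)/g'(x) = lim(x→0) (e^(x))/(1/(x^2 + 1))
  = 1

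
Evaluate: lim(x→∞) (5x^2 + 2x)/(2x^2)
This is an ∞/∞ indeterminate form.

Apply L'Hôpital's rule: differentiate numerator and denominator separately.
  f(x) = 5·x^2 + 2·x   ⇒   f'(x) = 10·x + 2
  g(x) = 2·x^2   ⇒   g'(x) = 4·x
  lim(x→∞) f'(x)/g'(x) = lim(x→∞) (10·x + 2)/(4·x)
  = 5/2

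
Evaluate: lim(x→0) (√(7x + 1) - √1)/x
This is a standard limit.

Factor or rationalize the expression:
  lim(x→0) (√(7x + 1) - √1)/x = 7/2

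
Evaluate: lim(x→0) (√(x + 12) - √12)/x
This is a standard limit.

Factor or rationalize the expression:
  lim(x→0) (√(x + 12) - √12)/x = sqrt(3)/12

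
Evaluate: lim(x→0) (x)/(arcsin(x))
This is a 0/0 indeterminate form.

Apply L'Hôpital's rule: differentiate numerator and denominator separately.
  f(x) = x   ⇒   f'(x) = 1
  g(x) = asin(x)   ⇒   g'(x) = 1/sqrt(1 - x^2)
  lim(x→0) f'(x)/g'(x) = lim(x→0) (1)/(1/sqrt(1 - x^2))
  = 1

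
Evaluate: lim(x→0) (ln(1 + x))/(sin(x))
This is a 0/0 indeterminate form.

Apply L'Hôpital's rule: differentiate numerator and denominator separately.
  f(x) = ln(x + 1)   ⇒   f'(x) = 1/(x + 1)
  g(x) = sin(x)   ⇒   g'(x) = cos(x)
  lim(x→0) f'(x)/g'(x) = lim(x→0) (1/(x + 1))/(cos(x))
  = 1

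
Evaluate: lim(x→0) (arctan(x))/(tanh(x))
This is a 0/0 indeterminate form.

Apply L'Hôpital's rule: differentiate numerator and denominator separately.
  f(x) = atan(x)   ⇒   f'(x) = 1/(x^2 + 1)
  g(x) = tanh(x)   ⇒   g'(x) = 1 - tanh(x)^2
  lim(x→0) f'(x)/g'(x) = lim(x→0) (1/(x^2 + 1))/(1 - tanh(x)^2)
  = 1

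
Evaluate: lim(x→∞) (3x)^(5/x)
This is an exponential indeterminate form.

For exponential indeterminate forms, take the natural log:
  Let L = lim(x→∞) (3x)^(5/x)
  Then ln(L) = lim(x→∞) [exponent × ln(base)]
  Evaluate using L'Hôpital or standard limits, then exponentiate.
  L = 1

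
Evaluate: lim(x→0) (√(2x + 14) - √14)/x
This is a standard limit.

Factor or rationalize the expression:
  lim(x→0) (√(2x + 14) - √14)/x = sqrt(14)/14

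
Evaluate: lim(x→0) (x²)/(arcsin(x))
This is a 0/0 indeterminate form.

Apply L'Hôpital's rule: differentiate numerator and denominator separately.
  f(x) = x^2   ⇒   f'(x) = 2·x
  g(x) = asin(x)   ⇒   g'(x) = 1/sqrt(1 - x^2)
  lim(x→0) f'(x)/g'(x) = lim(x→0) (2·x)/(1/sqrt(1 - x^2))
  = 0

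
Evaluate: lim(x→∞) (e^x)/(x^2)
This is an ∞/∞ indeterminate form.

Apply L'Hôpital's rule: differentiate numerator and denominator separately.
  f(x) = e^(x)   ⇒   f'(x) = e^(x)
  g(x) = x^2   ⇒   g'(x) = 2·x
  lim(x→∞) f'(x)/g'(x) = lim(x→∞) (e^(x))/(2·x)
  = ∞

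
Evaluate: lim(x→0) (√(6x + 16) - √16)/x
This is a standard limit.

Factor or rationalize the expression:
  lim(x→0) (√(6x + 16) - √16)/x = 3/4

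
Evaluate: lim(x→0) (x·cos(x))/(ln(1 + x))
This is a 0/0 indeterminate form.

Apply L'Hôpital's rule: differentiate numerator and denominator separately.
  f(x) = x·cos(x)   ⇒   f'(x) = -x·sin(x) + cos(x)
  g(x) = ln(x + 1)   ⇒   g'(x) = 1/(x + 1)
  lim(x→0) f'(x)/g'(x) = lim(x→0) (-x·sin(x) + cos(x))/(1/(x + 1))
  = 1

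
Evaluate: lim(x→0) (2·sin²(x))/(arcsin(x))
This is a 0/0 indeterminate form.

Apply L'Hôpital's rule: differentiate numerator and denominator separately.
  f(x) = 2·sin(x)^2   ⇒   f'(x) = 4·sin(x)·cos(x)
  g(x) = asin(x)   ⇒   g'(x) = 1/sqrt(1 - x^2)
  lim(x→0) f'(x)/g'(x) = lim(x→0) (4·sin(x)·cos(x))/(1/sqrt(1 - x^2))
  = 0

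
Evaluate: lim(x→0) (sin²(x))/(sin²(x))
This is a 0/0 indeterminate form.

Apply L'Hôpital's rule: differentiate numerator and denominator separately.
  f(x) = sin(x)^2   ⇒   f'(x) = 2·sin(x)·cos(x)
  g(x) = sin(x)^2   ⇒   g'(x) = 2·sin(x)·cos(x)
  lim(x→0) f'(x)/g'(x) = lim(x→0) (2·sin(x)·cos(x))/(2·sin(x)·cos(x))
  = 1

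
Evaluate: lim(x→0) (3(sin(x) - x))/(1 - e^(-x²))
This is a 0/0 indeterminate form.

Apply L'Hôpital's rule: differentiate numerator and denominator separately.
  f(x) = -3·x + 3·sin(x)   ⇒   f'(x) = 3·cos(x) - 3
  g(x) = 1 - e^(-x^2)   ⇒   g'(x) = 2·x·e^(-x^2)
  lim(x→0) f'(x)/g'(x) = lim(x→0) (3·cos(x) - 3)/(2·x·e^(-x^2))
  = 0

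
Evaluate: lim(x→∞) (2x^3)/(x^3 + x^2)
This is an ∞/∞ indeterminate form.

Apply L'Hôpital's rule: differentiate numerator and denominator separately.
  f(x) = 2·x^3   ⇒   f'(x) = 6·x^2
  g(x) = x^3 + x^2   ⇒   g'(x) = 3·x^2 + 2·x
  lim(x→∞) f'(x)/g'(x) = lim(x→∞) (6·x^2)/(3·x^2 + 2·x)
  = 2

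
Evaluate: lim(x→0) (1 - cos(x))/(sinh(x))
This is a 0/0 indeterminate form.

Apply L'Hôpital's rule: differentiate numerator and denominator separately.
  f(x) = 1 - cos(x)   ⇒   f'(x) = sin(x)
  g(x) = sinh(x)   ⇒   g'(x) = cosh(x)
  lim(x→0) f'(x)/g'(x) = lim(x→0) (sin(x))/(cosh(x))
  = 0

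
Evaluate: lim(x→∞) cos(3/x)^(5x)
This is an exponential indeterminate form.

For exponential indeterminate forms, take the natural log:
  Let L = lim(x→∞) cos(3/x)^(5x)
  Then ln(L) = lim(x→∞) [exponent × ln(base)]
  Evaluate using L'Hôpital or standard limits, then exponentiate.
  L = 1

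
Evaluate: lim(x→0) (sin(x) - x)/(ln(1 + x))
This is a 0/0 indeterminate form.

Apply L'Hôpital's rule: differentiate numerator and denominator separately.
  f(x) = -x + sin(x)   ⇒   f'(x) = cos(x) - 1
  g(x) = ln(x + 1)   ⇒   g'(x) = 1/(x + 1)
  lim(x→0) f'(x)/g'(x) = lim(x→0) (cos(x) - 1)/(1/(x + 1))
  = 0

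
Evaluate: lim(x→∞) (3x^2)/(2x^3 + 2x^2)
This is an ∞/∞ indeterminate form.

Apply L'Hôpital's rule: differentiate numerator and denominator separately.
  f(x) = 3·x^2   ⇒   f'(x) = 6·x
  g(x) = 2·x^3 + 2·x^2   ⇒   g'(x) = 6·x^2 + 4·x
  lim(x→∞) f'(x)/g'(x) = lim(x→∞) (6·x)/(6·x^2 + 4·x)
  = 0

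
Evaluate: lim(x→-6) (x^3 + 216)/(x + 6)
This is a standard limit.

Factor or rationalize the expression:
  lim(x→-6) (x^3 + 216)/(x + 6) = 108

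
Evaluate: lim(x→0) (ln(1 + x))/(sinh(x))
This is a 0/0 indeterminate form.

Apply L'Hôpital's rule: differentiate numerator and denominator separately.
  f(x) = ln(x + 1)   ⇒   f'(x) = 1/(x + 1)
  g(x) = sinh(x)   ⇒   g'(x) = cosh(x)
  lim(x→0) f'(x)/g'(x) = lim(x→0) (1/(x + 1))/(cosh(x))
  = 1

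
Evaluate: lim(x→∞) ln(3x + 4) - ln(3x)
This is an ∞-∞ indeterminate form.

Combine fractions or rationalize to convert ∞-∞ to 0/0 form:
  lim(x→∞) ln(3x + 4) - ln(3x) = 0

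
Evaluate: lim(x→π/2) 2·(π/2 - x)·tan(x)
This is a 0·∞ indeterminate form.

Rewrite 0·∞ as a quotient (0/0 or ∞/∞ form), then apply L'Hôpital's rule:
  lim(x→π/2) 2·(π/2 - x)·tan(x) = 2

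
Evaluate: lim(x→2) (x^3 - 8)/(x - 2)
This is a standard limit.

Factor or rationalize the expression:
  lim(x→2) (x^3 - 8)/(x - 2) = 12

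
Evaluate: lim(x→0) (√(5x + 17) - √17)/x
This is a standard limit.

Factor or rationalize the expression:
  lim(x→0) (√(5x + 17) - √17)/x = 5·sqrt(17)/34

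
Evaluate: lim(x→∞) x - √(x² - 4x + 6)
This is an ∞-∞ indeterminate form.

Combine fractions or rationalize to convert ∞-∞ to 0/0 form:
  lim(x→∞) x - √(x² - 4x + 6) = 2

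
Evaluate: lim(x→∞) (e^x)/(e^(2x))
This is an ∞/∞ indeterminate form.

Apply L'Hôpital's rule: differentiate numerator and denominator separately.
  f(x) = e^(x)   ⇒   f'(x) = e^(x)
  g(x) = e^(2·x)   ⇒   g'(x) = 2·e^(2·x)
  lim(x→∞) f'(x)/g'(x) = lim(x→∞) (e^(x))/(2·e^(2·x))
  = 0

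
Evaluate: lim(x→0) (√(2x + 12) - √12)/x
This is a standard limit.

Factor or rationalize the expression:
  lim(x→0) (√(2x + 12) - √12)/x = sqrt(3)/6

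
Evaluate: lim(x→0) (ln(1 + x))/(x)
This is a 0/0 indeterminate form.

Apply L'Hôpital's rule: differentiate numerator and denominator separately.
  f(x) = ln(x + 1)   ⇒   f'(x) = 1/(x + 1)
  g(x) = x   ⇒   g'(x) = 1
  lim(x→0) f'(x)/g'(x) = lim(x→0) (1/(x + 1))/(1)
  = 1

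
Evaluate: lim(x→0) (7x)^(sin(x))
This is an exponential indeterminate form.

For exponential indeterminate forms, take the natural log:
  Let L = lim(x→0) (7x)^(sin(x))
  Then ln(L) = lim(x→0) [exponent × ln(base)]
  Evaluate using L'Hôpital or standard limits, then exponentiate.
  L = 1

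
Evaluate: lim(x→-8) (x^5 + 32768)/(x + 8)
This is a standard limit.

Factor or rationalize the expression:
  lim(x→-8) (x^5 + 32768)/(x + 8) = 20480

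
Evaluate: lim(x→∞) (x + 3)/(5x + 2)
This is an ∞/∞ indeterminate form.

Apply L'Hôpital's rule: differentiate numerator and denominator separately.
  f(x) = x + 3   ⇒   f'(x) = 1
  g(x) = 5·x + 2   ⇒   g'(x) = 5
  lim(x→∞) f'(x)/g'(x) = lim(x→∞) (1)/(5)
  = 1/5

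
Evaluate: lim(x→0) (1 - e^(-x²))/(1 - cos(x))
This is a 0/0 indeterminate form.

Apply L'Hôpital's rule: differentiate numerator and denominator separately.
  f(x) = 1 - e^(-x^2)   ⇒   f'(x) = 2·x·e^(-x^2)
  g(x) = 1 - cos(x)   ⇒   g'(x) = sin(x)
  lim(x→0) f'(x)/g'(x) = lim(x→0) (2·x·e^(-x^2))/(sin(x))
  = 2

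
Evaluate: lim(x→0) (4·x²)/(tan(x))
This is a 0/0 indeterminate form.

Apply L'Hôpital's rule: differentiate numerator and denominator separately.
  f(x) = 4·x^2   ⇒   f'(x) = 8·x
  g(x) = tan(x)   ⇒   g'(x) = tan(x)^2 + 1
  lim(x→0) f'(x)/g'(x) = lim(x→0) (8·x)/(tan(x)^2 + 1)
  = 0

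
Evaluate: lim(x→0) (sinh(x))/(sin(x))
This is a 0/0 indeterminate form.

Apply L'Hôpital's rule: differentiate numerator and denominator separately.
  f(x) = sinh(x)   ⇒   f'(x) = cosh(x)
  g(x) = sin(x)   ⇒   g'(x) = cos(x)
  lim(x→0) f'(x)/g'(x) = lim(x→0) (cosh(x))/(cos(x))
  = 1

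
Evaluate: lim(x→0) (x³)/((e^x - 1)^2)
This is a 0/0 indeterminate form.

Apply L'Hôpital's rule: differentiate numerator and denominator separately.
  f(x) = x^3   ⇒   f'(x) = 3·x^2
  g(x) = (e^(x) - 1)^2   ⇒   g'(x) = 2·(e^(x) - 1)·e^(x)
  lim(x→0) f'(x)/g'(x) = lim(x→0) (3·x^2)/(2·(e^(x) - 1)·e^(x))
  = 0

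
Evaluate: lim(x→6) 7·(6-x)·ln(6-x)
This is a 0·∞ indeterminate form.

Rewrite 0·∞ as a quotient (0/0 or ∞/∞ form), then apply L'Hôpital's rule:
  lim(x→6) 7·(6-x)·ln(6-x) = 0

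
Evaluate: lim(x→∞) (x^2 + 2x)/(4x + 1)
This is an ∞/∞ indeterminate form.

Apply L'Hôpital's rule: differentiate numerator and denominator separately.
  f(x) = x^2 + 2·x   ⇒   f'(x) = 2·x + 2
  g(x) = 4·x + 1   ⇒   g'(x) = 4
  lim(x→∞) f'(x)/g'(x) = lim(x→∞) (2·x + 2)/(4)
  = ∞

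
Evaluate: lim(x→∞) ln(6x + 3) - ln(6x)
This is an ∞-∞ indeterminate form.

Combine fractions or rationalize to convert ∞-∞ to 0/0 form:
  lim(x→∞) ln(6x + 3) - ln(6x) = 0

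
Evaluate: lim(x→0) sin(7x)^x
This is an exponential indeterminate form.

For exponential indeterminate forms, take the natural log:
  Let L = lim(x→0) sin(7x)^x
  Then ln(L) = lim(x→0) [exponent × ln(base)]
  Evaluate using L'Hôpital or standard limits, then exponentiate.
  L = 1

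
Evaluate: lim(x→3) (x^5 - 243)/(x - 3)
This is a standard limit.

Factor or rationalize the expression:
  lim(x→3) (x^5 - 243)/(x - 3) = 405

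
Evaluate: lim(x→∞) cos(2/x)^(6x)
This is an exponential indeterminate form.

For exponential indeterminate forms, take the natural log:
  Let L = lim(x→∞) cos(2/x)^(6x)
  Then ln(L) = lim(x→∞) [exponent × ln(base)]
  Evaluate using L'Hôpital or standard limits, then exponentiate.
  L = 1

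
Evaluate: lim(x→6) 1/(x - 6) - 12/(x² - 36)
This is an ∞-∞ indeterminate form.

Combine fractions or rationalize to convert ∞-∞ to 0/0 form:
  lim(x→6) 1/(x - 6) - 12/(x² - 36) = 1/12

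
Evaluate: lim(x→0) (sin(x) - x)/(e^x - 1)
This is a 0/0 indeterminate form.

Apply L'Hôpital's rule: differentiate numerator and denominator separately.
  f(x) = -x + sin(x)   ⇒   f'(x) = cos(x) - 1
  g(x) = e^(x) - 1   ⇒   g'(x) = e^(x)
  lim(x→0) f'(x)/g'(x) = lim(x→0) (cos(x) - 1)/(e^(x))
  = 0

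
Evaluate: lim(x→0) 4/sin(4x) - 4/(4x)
This is an ∞-∞ indeterminate form.

Combine fractions or rationalize to convert ∞-∞ to 0/0 form:
  lim(x→0) 4/sin(4x) - 4/(4x) = 0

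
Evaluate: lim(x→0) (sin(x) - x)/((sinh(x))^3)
This is a 0/0 indeterminate form.

Apply L'Hôpital's rule: differentiate numerator and denominator separately.
  f(x) = -x + sin(x)   ⇒   f'(x) = cos(x) - 1
  g(x) = sinh(x)^3   ⇒   g'(x) = 3·sinh(x)^2·cosh(x)
  lim(x→0) f'(x)/g'(x) = lim(x→0) (cos(x) - 1)/(3·sinh(x)^2·cosh(x))
  = -1/6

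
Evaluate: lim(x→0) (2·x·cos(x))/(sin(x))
This is a 0/0 indeterminate form.

Apply L'Hôpital's rule: differentiate numerator and denominator separately.
  f(x) = 2·x·cos(x)   ⇒   f'(x) = -2·x·sin(x) + 2·cos(x)
  g(x) = sin(x)   ⇒   g'(x) = cos(x)
  lim(x→0) f'(x)/g'(x) = lim(x→0) (-2·x·sin(x) + 2·cos(x))/(cos(x))
  = 2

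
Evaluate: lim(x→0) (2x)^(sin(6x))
This is an exponential indeterminate form.

For exponential indeterminate forms, take the natural log:
  Let L = lim(x→0) (2x)^(sin(6x))
  Then ln(L) = lim(x→0) [exponent × ln(base)]
  Evaluate using L'Hôpital or standard limits, then exponentiate.
  L = 1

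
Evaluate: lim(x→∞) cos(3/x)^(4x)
This is an exponential indeterminate form.

For exponential indeterminate forms, take the natural log:
  Let L = lim(x→∞) cos(3/x)^(4x)
  Then ln(L) = lim(x→∞) [exponent × ln(base)]
  Evaluate using L'Hôpital or standard limits, then exponentiate.
  L = 1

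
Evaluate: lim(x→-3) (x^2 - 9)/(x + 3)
This is a standard limit.

Factor or rationalize the expression:
  lim(x→-3) (x^2 - 9)/(x + 3) = -6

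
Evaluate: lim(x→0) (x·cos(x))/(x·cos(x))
This is a 0/0 indeterminate form.

Apply L'Hôpital's rule: differentiate numerator and denominator separately.
  f(x) = x·cos(x)   ⇒   f'(x) = -x·sin(x) + cos(x)
  g(x) = x·cos(x)   ⇒   g'(x) = -x·sin(x) + cos(x)
  lim(x→0) f'(x)/g'(x) = lim(x→0) (-x·sin(x) + cos(x))/(-x·sin(x) + cos(x))
  = 1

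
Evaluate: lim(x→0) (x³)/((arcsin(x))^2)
This is a 0/0 indeterminate form.

Apply L'Hôpital's rule: differentiate numerator and denominator separately.
  f(x) = x^3   ⇒   f'(x) = 3·x^2
  g(x) = asin(x)^2   ⇒   g'(x) = 2·asin(x)/sqrt(1 - x^2)
  lim(x→0) f'(x)/g'(x) = lim(x→0) (3·x^2)/(2·asin(x)/sqrt(1 - x^2))
  = 0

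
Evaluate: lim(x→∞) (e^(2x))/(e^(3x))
This is an ∞/∞ indeterminate form.

Apply L'Hôpital's rule: differentiate numerator and denominator separately.
  f(x) = e^(2·x)   ⇒   f'(x) = 2·e^(2·x)
  g(x) = e^(3·x)   ⇒   g'(x) = 3·e^(3·x)
  lim(x→∞) f'(x)/g'(x) = lim(x→∞) (2·e^(2·x))/(3·e^(3·x))
  = 0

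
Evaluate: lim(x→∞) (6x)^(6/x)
This is an exponential indeterminate form.

For exponential indeterminate forms, take the natural log:
  Let L = lim(x→∞) (6x)^(6/x)
  Then ln(L) = lim(x→∞) [exponent × ln(base)]
  Evaluate using L'Hôpital or standard limits, then exponentiate.
  L = 1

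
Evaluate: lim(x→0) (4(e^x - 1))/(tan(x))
This is a 0/0 indeterminate form.

Apply L'Hôpital's rule: differentiate numerator and denominator separately.
  f(x) = 4·e^(x) - 4   ⇒   f'(x) = 4·e^(x)
  g(x) = tan(x)   ⇒   g'(x) = tan(x)^2 + 1
  lim(x→0) f'(x)/g'(x) = lim(x→0) (4·e^(x))/(tan(x)^2 + 1)
  = 4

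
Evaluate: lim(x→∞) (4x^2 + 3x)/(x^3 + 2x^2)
This is an ∞/∞ indeterminate form.

Apply L'Hôpital's rule: differentiate numerator and denominator separately.
  f(x) = 4·x^2 + 3·x   ⇒   f'(x) = 8·x + 3
  g(x) = x^3 + 2·x^2   ⇒   g'(x) = 3·x^2 + 4·x
  lim(x→∞) f'(x)/g'(x) = lim(x→∞) (8·x + 3)/(3·x^2 + 4·x)
  = 0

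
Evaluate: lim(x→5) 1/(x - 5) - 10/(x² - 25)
This is an ∞-∞ indeterminate form.

Combine fractions or rationalize to convert ∞-∞ to 0/0 form:
  lim(x→5) 1/(x - 5) - 10/(x² - 25) = 1/10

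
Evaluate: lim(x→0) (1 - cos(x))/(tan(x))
This is a 0/0 indeterminate form.

Apply L'Hôpital's rule: differentiate numerator and denominator separately.
  f(x) = 1 - cos(x)   ⇒   f'(x) = sin(x)
  g(x) = tan(x)   ⇒   g'(x) = tan(x)^2 + 1
  lim(x→0) f'(x)/g'(x) = lim(x→0) (sin(x))/(tan(x)^2 + 1)
  = 0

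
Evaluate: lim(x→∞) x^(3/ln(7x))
This is an exponential indeterminate form.

For exponential indeterminate forms, take the natural log:
  Let L = lim(x→∞) x^(3/ln(7x))
  Then ln(L) = lim(x→∞) [exponent × ln(base)]
  Evaluate using L'Hôpital or standard limits, then exponentiate.
  L = e^(3)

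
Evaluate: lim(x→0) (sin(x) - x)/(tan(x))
This is a 0/0 indeterminate form.

Apply L'Hôpital's rule: differentiate numerator and denominator separately.
  f(x) = -x + sin(x)   ⇒   f'(x) = cos(x) - 1
  g(x) = tan(x)   ⇒   g'(x) = tan(x)^2 + 1
  lim(x→0) f'(x)/g'(x) = lim(x→0) (cos(x) - 1)/(tan(x)^2 + 1)
  = 0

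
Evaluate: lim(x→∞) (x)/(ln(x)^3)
This is an ∞/∞ indeterminate form.

Apply L'Hôpital's rule: differentiate numerator and denominator separately.
  f(x) = x   ⇒   f'(x) = 1
  g(x) = ln(x)^3   ⇒   g'(x) = 3·ln(x)^2/x
  lim(x→∞) f'(x)/g'(x) = lim(x→∞) (1)/(3·ln(x)^2/x)
  = ∞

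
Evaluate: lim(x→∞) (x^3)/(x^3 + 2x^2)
This is an ∞/∞ indeterminate form.

Apply L'Hôpital's rule: differentiate numerator and denominator separately.
  f(x) = x^3   ⇒   f'(x) = 3·x^2
  g(x) = x^3 + 2·x^2   ⇒   g'(x) = 3·x^2 + 4·x
  lim(x→∞) f'(x)/g'(x) = lim(x→∞) (3·x^2)/(3·x^2 + 4·x)
  = 1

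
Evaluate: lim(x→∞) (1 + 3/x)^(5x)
This is an exponential indeterminate form.

For exponential indeterminate forms, take the natural log:
  Let L = lim(x→∞) (1 + 3/x)^(5x)
  Then ln(L) = lim(x→∞) [exponent × ln(base)]
  Evaluate using L'Hôpital or standard limits, then exponentiate.
  L = e^(15)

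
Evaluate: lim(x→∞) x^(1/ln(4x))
This is an exponential indeterminate form.

For exponential indeterminate forms, take the natural log:
  Let L = lim(x→∞) x^(1/ln(4x))
  Then ln(L) = lim(x→∞) [exponent × ln(base)]
  Evaluate using L'Hôpital or standard limits, then exponentiate.
  L = e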